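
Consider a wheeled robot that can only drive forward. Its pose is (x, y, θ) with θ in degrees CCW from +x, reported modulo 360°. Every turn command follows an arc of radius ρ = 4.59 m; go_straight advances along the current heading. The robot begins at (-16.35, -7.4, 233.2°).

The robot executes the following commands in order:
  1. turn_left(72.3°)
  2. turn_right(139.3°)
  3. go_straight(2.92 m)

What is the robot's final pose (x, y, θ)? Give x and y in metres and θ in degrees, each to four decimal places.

set_pose: (x, y, θ) = (-16.3500, -7.4000, 233.2000°), ρ = 4.59
turn_left(72.3°): centre at ρ to the left, rotate +72.3° → (-16.4114, -12.8149, 305.5000°)
turn_right(139.3°): centre at ρ to the right, rotate −139.3° → (-21.2431, -19.9379, 166.2000°)
go_straight(2.92): x += 2.92·cos θ, y += 2.92·sin θ → (-24.0788, -19.2414, 166.2000°)

(-24.0788, -19.2414, 166.2000°)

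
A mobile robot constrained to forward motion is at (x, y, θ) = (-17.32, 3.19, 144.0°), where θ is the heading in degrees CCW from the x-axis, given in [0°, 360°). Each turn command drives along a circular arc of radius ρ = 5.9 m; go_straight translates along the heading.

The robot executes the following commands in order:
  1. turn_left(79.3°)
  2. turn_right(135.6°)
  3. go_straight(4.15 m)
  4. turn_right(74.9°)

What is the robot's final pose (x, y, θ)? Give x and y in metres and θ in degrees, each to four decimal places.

set_pose: (x, y, θ) = (-17.3200, 3.1900, 144.0000°), ρ = 5.9
turn_left(79.3°): centre at ρ to the left, rotate +79.3° → (-24.8343, 2.7107, 223.3000°)
turn_right(135.6°): centre at ρ to the right, rotate −135.6° → (-34.7758, 7.2413, 87.7000°)
go_straight(4.15): x += 4.15·cos θ, y += 4.15·sin θ → (-34.6093, 11.3880, 87.7000°)
turn_right(74.9°): centre at ρ to the right, rotate −74.9° → (-30.0212, 16.9046, 12.8000°)

(-30.0212, 16.9046, 12.8000°)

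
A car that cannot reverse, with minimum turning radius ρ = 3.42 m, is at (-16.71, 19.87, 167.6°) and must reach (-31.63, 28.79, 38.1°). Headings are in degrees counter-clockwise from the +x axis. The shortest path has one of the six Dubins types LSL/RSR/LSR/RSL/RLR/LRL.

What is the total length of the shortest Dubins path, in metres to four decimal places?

21.5786 m

Let ψ = atan2(Δy, Δx) = atan2(8.92, -14.92) = 149.1267° be the start→goal bearing.
Normalize: d = |goal − start| / ρ = 17.383118/3.42 = 5.082783, α = (θ_start − ψ) mod 360° = 18.4733° = 0.322420 rad, β = (θ_goal − ψ) mod 360° = 248.9733° = 4.345404 rad.
Common terms: sin α = 0.316863, cos α = 0.948471, sin β = -0.933413, cos β = -0.358803, cos(α−β) = -0.636078, d² = 25.834684. Work in radians in the unit-radius frame; every candidate has L = ρ·(t + p + q).
LSL: p² = 2 + d² − 2cos(α−β) + 2d(sin α − sin β) = 41.816607; p = √p² = 6.466576; φ = atan2(cos β − cos α, d + sin α − sin β) = -0.203562 rad; t = (φ − α) mod 2π = 5.757204 rad, q = (β − φ) mod 2π = 4.548966 rad → L = 3.42·(5.757204 + 6.466576 + 4.548966) = 3.42·16.772745 = 57.362789 m
RSR: p² = 2 + d² − 2cos(α−β) + 2d(sin β − sin α) = 16.397074; p = √p² = 4.049330; φ = atan2(cos α − cos β, d − sin α + sin β) = 0.328726 rad; t = (α − φ) mod 2π = 6.276880 rad, q = (φ − β) mod 2π = 2.266507 rad → L = 3.42·(6.276880 + 4.049330 + 2.266507) = 3.42·12.592717 = 43.067091 m
LSR: p² = d² − 2 + 2cos(α−β) + 2d(sin α + sin β) = 16.294943; p = √p² = 4.036700; φ = atan2(−cos α − cos β, d + sin α + sin β) − atan2(−2, p) = 0.328735 rad; t = (φ − α) mod 2π = 0.006315 rad, q = (φ − β) mod 2π = 2.266517 rad → L = 3.42·(0.006315 + 4.036700 + 2.266517) = 3.42·6.309532 = 21.578598 m
RSL: p² = d² − 2 + 2cos(α−β) − 2d(sin α + sin β) = 28.830113; p = √p² = 5.369368; φ = atan2(cos α + cos β, d − sin α − sin β) − atan2(2, p) = -0.253467 rad; t = (α − φ) mod 2π = 0.575887 rad, q = (β − φ) mod 2π = 4.598871 rad → L = 3.42·(0.575887 + 5.369368 + 4.598871) = 3.42·10.544125 = 36.060908 m
RLR: c = (6 − d² + 2cos(α−β) + 2d(sin α − sin β))/8 = -1.049634, |c| > 1 → infeasible
LRL: c = (6 − d² + 2cos(α−β) − 2d(sin α − sin β))/8 = -4.227076, |c| > 1 → infeasible
Shortest: LSR with L = 21.578598 m ≈ 21.5786 m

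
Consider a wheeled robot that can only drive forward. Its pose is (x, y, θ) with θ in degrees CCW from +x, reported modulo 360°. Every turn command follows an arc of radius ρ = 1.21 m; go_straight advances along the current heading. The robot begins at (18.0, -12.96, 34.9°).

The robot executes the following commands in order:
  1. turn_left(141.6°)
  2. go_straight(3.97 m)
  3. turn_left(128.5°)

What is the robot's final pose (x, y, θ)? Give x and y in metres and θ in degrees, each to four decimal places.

(12.3539, -12.4193, 305.0000°)

set_pose: (x, y, θ) = (18.0000, -12.9600, 34.9000°), ρ = 1.21
turn_left(141.6°): centre at ρ to the left, rotate +141.6° → (17.3816, -10.7599, 176.5000°)
go_straight(3.97): x += 3.97·cos θ, y += 3.97·sin θ → (13.4190, -10.5175, 176.5000°)
turn_left(128.5°): centre at ρ to the left, rotate +128.5° → (12.3539, -12.4193, 305.0000°)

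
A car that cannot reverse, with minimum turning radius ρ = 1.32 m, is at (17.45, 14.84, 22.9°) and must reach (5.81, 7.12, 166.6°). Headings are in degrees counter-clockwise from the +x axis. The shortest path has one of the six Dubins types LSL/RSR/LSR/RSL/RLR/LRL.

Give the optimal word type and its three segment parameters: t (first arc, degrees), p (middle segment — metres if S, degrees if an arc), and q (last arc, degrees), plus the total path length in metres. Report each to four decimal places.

RSR: t = 179.1223°, p = 12.9467 m, q = 37.1777°, L = 17.9299 m

Let ψ = atan2(Δy, Δx) = atan2(-7.72, -11.64) = -146.4465° be the start→goal bearing.
Normalize: d = |goal − start| / ρ = 13.967391/1.32 = 10.581357, α = (θ_start − ψ) mod 360° = 169.3465° = 2.955653 rad, β = (θ_goal − ψ) mod 360° = 313.0465° = 5.463691 rad.
Common terms: sin α = 0.184870, cos α = -0.982763, sin β = -0.730800, cos β = 0.682591, cos(α−β) = -0.805928, d² = 111.965106. Work in radians in the unit-radius frame; every candidate has L = ρ·(t + p + q).
LSL: p² = 2 + d² − 2cos(α−β) + 2d(sin α − sin β) = 134.955029; p = √p² = 11.617015; φ = atan2(cos β − cos α, d + sin α − sin β) = 0.143850 rad; t = (φ − α) mod 2π = 3.471382 rad, q = (β − φ) mod 2π = 5.319841 rad → L = 1.32·(3.471382 + 11.617015 + 5.319841) = 1.32·20.408238 = 26.938874 m
RSR: p² = 2 + d² − 2cos(α−β) + 2d(sin β − sin α) = 96.198896; p = √p² = 9.808104; φ = atan2(cos α − cos β, d − sin α + sin β) = -0.170620 rad; t = (α − φ) mod 2π = 3.126274 rad, q = (φ − β) mod 2π = 0.648874 rad → L = 1.32·(3.126274 + 9.808104 + 0.648874) = 1.32·13.583251 = 17.929891 m
LSR: p² = d² − 2 + 2cos(α−β) + 2d(sin α + sin β) = 96.799875; p = √p² = 9.838693; φ = atan2(−cos α − cos β, d + sin α + sin β) − atan2(−2, p) = 0.230449 rad; t = (φ − α) mod 2π = 3.557981 rad, q = (φ − β) mod 2π = 1.049943 rad → L = 1.32·(3.557981 + 9.838693 + 1.049943) = 1.32·14.446616 = 19.069533 m
RSL: p² = d² − 2 + 2cos(α−β) − 2d(sin α + sin β) = 119.906623; p = √p² = 10.950188; φ = atan2(cos α + cos β, d − sin α − sin β) − atan2(2, p) = -0.207624 rad; t = (α − φ) mod 2π = 3.163277 rad, q = (β − φ) mod 2π = 5.671315 rad → L = 1.32·(3.163277 + 10.950188 + 5.671315) = 1.32·19.784780 = 26.115910 m
RLR: c = (6 − d² + 2cos(α−β) + 2d(sin α − sin β))/8 = -11.024862, |c| > 1 → infeasible
LRL: c = (6 − d² + 2cos(α−β) − 2d(sin α − sin β))/8 = -15.869379, |c| > 1 → infeasible
Shortest: RSR with L = 17.929891 m ≈ 17.9299 m
Convert RSR to answer units (arcs ×180/π): t = 3.126274·180/π = 179.1223°, p = ρ·p = 1.32·9.808104 = 12.9467 m, q = 0.648874·180/π = 37.1777°, L = 17.9299 m.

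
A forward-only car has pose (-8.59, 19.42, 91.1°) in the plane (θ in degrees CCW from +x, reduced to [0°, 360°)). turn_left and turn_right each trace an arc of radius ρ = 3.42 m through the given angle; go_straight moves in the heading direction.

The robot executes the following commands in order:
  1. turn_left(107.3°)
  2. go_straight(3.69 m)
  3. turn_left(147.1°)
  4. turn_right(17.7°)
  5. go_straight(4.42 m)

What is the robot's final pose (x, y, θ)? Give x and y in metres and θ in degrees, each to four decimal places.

set_pose: (x, y, θ) = (-8.5900, 19.4200, 91.1000°), ρ = 3.42
turn_left(107.3°): centre at ρ to the left, rotate +107.3° → (-13.0889, 22.5995, 198.4000°)
go_straight(3.69): x += 3.69·cos θ, y += 3.69·sin θ → (-16.5902, 21.4348, 198.4000°)
turn_left(147.1°): centre at ρ to the left, rotate +147.1° → (-16.3670, 14.8785, 345.5000°)
turn_right(17.7°): centre at ρ to the right, rotate −17.7° → (-15.4009, 14.4615, 327.8000°)
go_straight(4.42): x += 4.42·cos θ, y += 4.42·sin θ → (-11.6607, 12.1061, 327.8000°)

(-11.6607, 12.1061, 327.8000°)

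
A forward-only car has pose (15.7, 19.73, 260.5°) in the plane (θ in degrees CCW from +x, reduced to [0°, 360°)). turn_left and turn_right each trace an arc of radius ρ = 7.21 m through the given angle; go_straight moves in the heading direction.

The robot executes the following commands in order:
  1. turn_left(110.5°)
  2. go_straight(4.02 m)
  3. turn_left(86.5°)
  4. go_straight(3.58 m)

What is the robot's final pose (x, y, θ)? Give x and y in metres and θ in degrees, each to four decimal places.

set_pose: (x, y, θ) = (15.7000, 19.7300, 260.5000°), ρ = 7.21
turn_left(110.5°): centre at ρ to the left, rotate +110.5° → (24.1869, 11.4625, 371.0000° ≡ 11.0000°)
go_straight(4.02): x += 4.02·cos θ, y += 4.02·sin θ → (28.1330, 12.2295, 11.0000°)
turn_left(86.5°): centre at ρ to the left, rotate +86.5° → (33.9056, 20.2482, 97.5000°)
go_straight(3.58): x += 3.58·cos θ, y += 3.58·sin θ → (33.4383, 23.7975, 97.5000°)

(33.4383, 23.7975, 97.5000°)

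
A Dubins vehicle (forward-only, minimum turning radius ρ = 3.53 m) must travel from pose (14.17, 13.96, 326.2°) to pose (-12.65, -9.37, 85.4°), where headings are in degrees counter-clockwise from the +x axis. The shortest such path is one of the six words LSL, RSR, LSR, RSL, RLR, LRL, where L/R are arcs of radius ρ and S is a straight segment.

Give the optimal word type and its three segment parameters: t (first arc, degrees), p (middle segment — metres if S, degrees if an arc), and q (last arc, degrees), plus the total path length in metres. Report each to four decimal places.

RSR: t = 102.0971°, p = 29.7144 m, q = 138.7029°, L = 44.5501 m

Let ψ = atan2(Δy, Δx) = atan2(-23.33, -26.82) = -138.9809° be the start→goal bearing.
Normalize: d = |goal − start| / ρ = 35.547170/3.53 = 10.070020, α = (θ_start − ψ) mod 360° = 105.1809° = 1.835752 rad, β = (θ_goal − ψ) mod 360° = 224.3809° = 3.916185 rad.
Common terms: sin α = 0.965104, cos α = -0.261867, sin β = -0.699425, cos β = -0.714706, cos(α−β) = -0.487860, d² = 101.405300. Work in radians in the unit-radius frame; every candidate has L = ρ·(t + p + q).
LSL: p² = 2 + d² − 2cos(α−β) + 2d(sin α − sin β) = 137.904693; p = √p² = 11.743283; φ = atan2(cos β − cos α, d + sin α − sin β) = -0.038571 rad; t = (φ − α) mod 2π = 4.408862 rad, q = (β − φ) mod 2π = 3.954756 rad → L = 3.53·(4.408862 + 11.743283 + 3.954756) = 3.53·20.106901 = 70.977359 m
RSR: p² = 2 + d² − 2cos(α−β) + 2d(sin β − sin α) = 70.857345; p = √p² = 8.417681; φ = atan2(cos α − cos β, d − sin α + sin β) = 0.053822 rad; t = (α − φ) mod 2π = 1.781930 rad, q = (φ − β) mod 2π = 2.420823 rad → L = 3.53·(1.781930 + 8.417681 + 2.420823) = 3.53·12.620433 = 44.550130 m
LSR: p² = d² − 2 + 2cos(α−β) + 2d(sin α + sin β) = 103.780372; p = √p² = 10.187265; φ = atan2(−cos α − cos β, d + sin α + sin β) − atan2(−2, p) = 0.288064 rad; t = (φ − α) mod 2π = 4.735497 rad, q = (φ − β) mod 2π = 2.655064 rad → L = 3.53·(4.735497 + 10.187265 + 2.655064) = 3.53·17.577826 = 62.049726 m
RSL: p² = d² − 2 + 2cos(α−β) − 2d(sin α + sin β) = 93.078789; p = √p² = 9.647735; φ = atan2(cos α + cos β, d − sin α − sin β) − atan2(2, p) = -0.303686 rad; t = (α − φ) mod 2π = 2.139438 rad, q = (β − φ) mod 2π = 4.219871 rad → L = 3.53·(2.139438 + 9.647735 + 4.219871) = 3.53·16.007044 = 56.504866 m
RLR: c = (6 − d² + 2cos(α−β) + 2d(sin α − sin β))/8 = -7.857168, |c| > 1 → infeasible
LRL: c = (6 − d² + 2cos(α−β) − 2d(sin α − sin β))/8 = -16.238087, |c| > 1 → infeasible
Shortest: RSR with L = 44.550130 m ≈ 44.5501 m
Convert RSR to answer units (arcs ×180/π): t = 1.781930·180/π = 102.0971°, p = ρ·p = 3.53·8.417681 = 29.7144 m, q = 2.420823·180/π = 138.7029°, L = 44.5501 m.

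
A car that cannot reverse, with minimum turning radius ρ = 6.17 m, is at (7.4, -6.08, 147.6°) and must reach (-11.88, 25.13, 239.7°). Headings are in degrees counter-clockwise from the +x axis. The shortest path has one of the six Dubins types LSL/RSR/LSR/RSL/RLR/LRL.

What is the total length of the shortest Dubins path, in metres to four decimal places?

Let ψ = atan2(Δy, Δx) = atan2(31.21, -19.28) = 121.7057° be the start→goal bearing.
Normalize: d = |goal − start| / ρ = 36.684908/6.17 = 5.945690, α = (θ_start − ψ) mod 360° = 25.8943° = 0.451940 rad, β = (θ_goal − ψ) mod 360° = 117.9943° = 2.059389 rad.
Common terms: sin α = 0.436712, cos α = 0.899601, sin β = 0.882995, cos β = -0.469383, cos(α−β) = -0.036644, d² = 35.351232. Work in radians in the unit-radius frame; every candidate has L = ρ·(t + p + q).
LSL: p² = 2 + d² − 2cos(α−β) + 2d(sin α − sin β) = 32.117602; p = √p² = 5.667239; φ = atan2(cos β − cos α, d + sin α − sin β) = -0.243974 rad; t = (φ − α) mod 2π = 5.587271 rad, q = (β − φ) mod 2π = 2.303363 rad → L = 6.17·(5.587271 + 5.667239 + 2.303363) = 6.17·13.557873 = 83.652076 m
RSR: p² = 2 + d² − 2cos(α−β) + 2d(sin β − sin α) = 42.731436; p = √p² = 6.536929; φ = atan2(cos α − cos β, d − sin α + sin β) = 0.210985 rad; t = (α − φ) mod 2π = 0.240955 rad, q = (φ − β) mod 2π = 4.434782 rad → L = 6.17·(0.240955 + 6.536929 + 4.434782) = 6.17·11.212666 = 69.182147 m
LSR: p² = d² − 2 + 2cos(α−β) + 2d(sin α + sin β) = 48.971075; p = √p² = 6.997934; φ = atan2(−cos α − cos β, d + sin α + sin β) − atan2(−2, p) = 0.219232 rad; t = (φ − α) mod 2π = 6.050477 rad, q = (φ − β) mod 2π = 4.443029 rad → L = 6.17·(6.050477 + 6.997934 + 4.443029) = 6.17·17.491439 = 107.922181 m
RSL: p² = d² − 2 + 2cos(α−β) − 2d(sin α + sin β) = 17.584814; p = √p² = 4.193425; φ = atan2(cos α + cos β, d − sin α − sin β) − atan2(2, p) = -0.352294 rad; t = (α − φ) mod 2π = 0.804234 rad, q = (β − φ) mod 2π = 2.411683 rad → L = 6.17·(0.804234 + 4.193425 + 2.411683) = 6.17·7.409342 = 45.715640 m
RLR: c = (6 − d² + 2cos(α−β) + 2d(sin α − sin β))/8 = -4.341430, |c| > 1 → infeasible
LRL: c = (6 − d² + 2cos(α−β) − 2d(sin α − sin β))/8 = -3.014700, |c| > 1 → infeasible
Shortest: RSL with L = 45.715640 m ≈ 45.7156 m

45.7156 m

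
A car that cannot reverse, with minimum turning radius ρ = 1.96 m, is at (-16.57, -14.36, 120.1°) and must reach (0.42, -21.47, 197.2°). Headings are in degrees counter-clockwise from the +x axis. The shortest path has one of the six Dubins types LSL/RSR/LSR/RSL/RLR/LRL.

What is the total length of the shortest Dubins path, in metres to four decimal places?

Let ψ = atan2(Δy, Δx) = atan2(-7.11, 16.99) = -22.7084° be the start→goal bearing.
Normalize: d = |goal − start| / ρ = 18.417714/1.96 = 9.396793, α = (θ_start − ψ) mod 360° = 142.8084° = 2.492477 rad, β = (θ_goal − ψ) mod 360° = 219.9084° = 3.838126 rad.
Common terms: sin α = 0.604482, cos α = -0.796619, sin β = -0.641562, cos β = -0.767071, cos(α−β) = 0.223250, d² = 88.299719. Work in radians in the unit-radius frame; every candidate has L = ρ·(t + p + q).
LSL: p² = 2 + d² − 2cos(α−β) + 2d(sin α − sin β) = 113.270862; p = √p² = 10.642878; φ = atan2(cos β − cos α, d + sin α − sin β) = 0.002776 rad; t = (φ − α) mod 2π = 3.793485 rad, q = (β − φ) mod 2π = 3.835349 rad → L = 1.96·(3.793485 + 10.642878 + 3.835349) = 1.96·18.271713 = 35.812557 m
RSR: p² = 2 + d² − 2cos(α−β) + 2d(sin β − sin α) = 66.435576; p = √p² = 8.150802; φ = atan2(cos α − cos β, d − sin α + sin β) = -0.003625 rad; t = (α − φ) mod 2π = 2.496102 rad, q = (φ − β) mod 2π = 2.441434 rad → L = 1.96·(2.496102 + 8.150802 + 2.441434) = 1.96·13.088339 = 25.653144 m
LSR: p² = d² − 2 + 2cos(α−β) + 2d(sin α + sin β) = 86.049354; p = √p² = 9.276279; φ = atan2(−cos α − cos β, d + sin α + sin β) − atan2(−2, p) = 0.377890 rad; t = (φ − α) mod 2π = 4.168599 rad, q = (φ − β) mod 2π = 2.822950 rad → L = 1.96·(4.168599 + 9.276279 + 2.822950) = 1.96·16.267828 = 31.884942 m
RSL: p² = d² − 2 + 2cos(α−β) − 2d(sin α + sin β) = 87.443084; p = √p² = 9.351101; φ = atan2(cos α + cos β, d − sin α − sin β) − atan2(2, p) = -0.374963 rad; t = (α − φ) mod 2π = 2.867440 rad, q = (β − φ) mod 2π = 4.213089 rad → L = 1.96·(2.867440 + 9.351101 + 4.213089) = 1.96·16.431630 = 32.205995 m
RLR: c = (6 − d² + 2cos(α−β) + 2d(sin α − sin β))/8 = -7.304447, |c| > 1 → infeasible
LRL: c = (6 − d² + 2cos(α−β) − 2d(sin α − sin β))/8 = -13.158858, |c| > 1 → infeasible
Shortest: RSR with L = 25.653144 m ≈ 25.6531 m

25.6531 m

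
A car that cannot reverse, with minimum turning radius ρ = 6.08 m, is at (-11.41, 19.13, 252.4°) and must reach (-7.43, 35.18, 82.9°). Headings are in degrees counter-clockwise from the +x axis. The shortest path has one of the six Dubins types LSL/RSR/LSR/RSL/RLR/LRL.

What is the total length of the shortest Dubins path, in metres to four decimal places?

39.9917 m

Let ψ = atan2(Δy, Δx) = atan2(16.05, 3.98) = 76.0730° be the start→goal bearing.
Normalize: d = |goal − start| / ρ = 16.536109/6.08 = 2.719755, α = (θ_start − ψ) mod 360° = 176.3270° = 3.077487 rad, β = (θ_goal − ψ) mod 360° = 6.8270° = 0.119154 rad.
Common terms: sin α = 0.064062, cos α = -0.997946, sin β = 0.118872, cos β = 0.992910, cos(α−β) = -0.983255, d² = 7.397066. Work in radians in the unit-radius frame; every candidate has L = ρ·(t + p + q).
LSL: p² = 2 + d² − 2cos(α−β) + 2d(sin α − sin β) = 11.065438; p = √p² = 3.326475; φ = atan2(cos β − cos α, d + sin α − sin β) = 0.641612 rad; t = (φ − α) mod 2π = 3.847311 rad, q = (β − φ) mod 2π = 5.760726 rad → L = 6.08·(3.847311 + 3.326475 + 5.760726) = 6.08·12.934513 = 78.641838 m
RSR: p² = 2 + d² − 2cos(α−β) + 2d(sin β − sin α) = 11.661714; p = √p² = 3.414925; φ = atan2(cos α − cos β, d − sin α + sin β) = -0.622400 rad; t = (α − φ) mod 2π = 3.699886 rad, q = (φ − β) mod 2π = 5.541632 rad → L = 6.08·(3.699886 + 3.414925 + 5.541632) = 6.08·12.656444 = 76.951177 m
LSR: p² = d² − 2 + 2cos(α−β) + 2d(sin α + sin β) = 4.425627; p = √p² = 2.103717; φ = atan2(−cos α − cos β, d + sin α + sin β) − atan2(−2, p) = 0.761865 rad; t = (φ − α) mod 2π = 3.967563 rad, q = (φ − β) mod 2π = 0.642711 rad → L = 6.08·(3.967563 + 2.103717 + 0.642711) = 6.08·6.713992 = 40.821069 m
RSL: p² = d² − 2 + 2cos(α−β) − 2d(sin α + sin β) = 2.435485; p = √p² = 1.560604; φ = atan2(cos α + cos β, d − sin α − sin β) − atan2(2, p) = -0.910168 rad; t = (α − φ) mod 2π = 3.987654 rad, q = (β − φ) mod 2π = 1.029321 rad → L = 6.08·(3.987654 + 1.560604 + 1.029321) = 6.08·6.577579 = 39.991683 m
RLR: c = (6 − d² + 2cos(α−β) + 2d(sin α − sin β))/8 = -0.457714; p = 2π − arccos c = 4.236966 rad; φ = atan2(cos α − cos β, d − sin α + sin β) = -0.622400 rad; t = (α − φ + p/2) mod 2π = 5.818370 rad, q = (α − β − t + p) mod 2π = 1.376930 rad → L = 6.08·(5.818370 + 4.236966 + 1.376930) = 6.08·11.432266 = 69.508176 m
LRL: c = (6 − d² + 2cos(α−β) − 2d(sin α − sin β))/8 = -0.383180; p = 2π − arccos c = 4.319153 rad; φ = atan2(cos β − cos α, d + sin α − sin β) = 0.641612 rad; t = (φ − α + p/2) mod 2π = 6.006887 rad, q = (β − α − t + p) mod 2π = 1.637117 rad → L = 6.08·(6.006887 + 4.319153 + 1.637117) = 6.08·11.963158 = 72.735998 m
Shortest: RSL with L = 39.991683 m ≈ 39.9917 m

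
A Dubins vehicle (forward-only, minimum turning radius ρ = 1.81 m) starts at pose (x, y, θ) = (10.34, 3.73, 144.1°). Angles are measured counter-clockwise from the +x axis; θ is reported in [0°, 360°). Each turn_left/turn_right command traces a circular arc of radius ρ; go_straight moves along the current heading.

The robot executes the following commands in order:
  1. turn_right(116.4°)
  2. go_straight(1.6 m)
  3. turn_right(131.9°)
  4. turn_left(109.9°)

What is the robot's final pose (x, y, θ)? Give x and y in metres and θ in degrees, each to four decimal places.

(16.5071, 3.2509, 5.7000°)

set_pose: (x, y, θ) = (10.3400, 3.7300, 144.1000°), ρ = 1.81
turn_right(116.4°): centre at ρ to the right, rotate −116.4° → (10.5600, 6.7987, 27.7000°)
go_straight(1.6): x += 1.6·cos θ, y += 1.6·sin θ → (11.9766, 7.5425, 27.7000°)
turn_right(131.9°): centre at ρ to the right, rotate −131.9° → (14.5727, 5.4959, -104.2000° ≡ 255.8000°)
turn_left(109.9°): centre at ρ to the left, rotate +109.9° → (16.5071, 3.2509, 365.7000° ≡ 5.7000°)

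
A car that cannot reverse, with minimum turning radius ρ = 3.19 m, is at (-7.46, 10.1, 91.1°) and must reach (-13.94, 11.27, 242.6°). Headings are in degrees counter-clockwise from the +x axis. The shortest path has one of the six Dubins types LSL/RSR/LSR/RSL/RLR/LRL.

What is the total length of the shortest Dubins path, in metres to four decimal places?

8.9509 m

Let ψ = atan2(Δy, Δx) = atan2(1.17, -6.48) = 169.7652° be the start→goal bearing.
Normalize: d = |goal − start| / ρ = 6.584778/3.19 = 2.064194, α = (θ_start − ψ) mod 360° = 281.3348° = 4.910219 rad, β = (θ_goal − ψ) mod 360° = 72.8348° = 1.271207 rad.
Common terms: sin α = -0.980495, cos α = 0.196542, sin β = 0.955458, cos β = 0.295128, cos(α−β) = -0.878817, d² = 4.260896. Work in radians in the unit-radius frame; every candidate has L = ρ·(t + p + q).
LSL: p² = 2 + d² − 2cos(α−β) + 2d(sin α − sin β) = 0.026165; p = √p² = 0.161755; φ = atan2(cos β − cos α, d + sin α − sin β) = 0.655399 rad; t = (φ − α) mod 2π = 2.028366 rad, q = (β − φ) mod 2π = 0.615808 rad → L = 3.19·(2.028366 + 0.161755 + 0.615808) = 3.19·2.805929 = 8.950914 m
RSR: p² = 2 + d² − 2cos(α−β) + 2d(sin β − sin α) = 16.010895; p = √p² = 4.001362; φ = atan2(cos α − cos β, d − sin α + sin β) = -0.024641 rad; t = (α − φ) mod 2π = 4.934859 rad, q = (φ − β) mod 2π = 4.987338 rad → L = 3.19·(4.934859 + 4.001362 + 4.987338) = 3.19·13.923558 = 44.416151 m
LSR: p² = d² − 2 + 2cos(α−β) + 2d(sin α + sin β) = 0.399896; p = √p² = 0.632374; φ = atan2(−cos α − cos β, d + sin α + sin β) − atan2(−2, p) = 1.027958 rad; t = (φ − α) mod 2π = 2.400925 rad, q = (φ − β) mod 2π = 6.039936 rad → L = 3.19·(2.400925 + 0.632374 + 6.039936) = 3.19·9.073234 = 28.943618 m
RSL: p² = d² − 2 + 2cos(α−β) − 2d(sin α + sin β) = 0.606627; p = √p² = 0.778862; φ = atan2(cos α + cos β, d − sin α − sin β) − atan2(2, p) = -0.968305 rad; t = (α − φ) mod 2π = 5.878523 rad, q = (β − φ) mod 2π = 2.239512 rad → L = 3.19·(5.878523 + 0.778862 + 2.239512) = 3.19·8.896897 = 28.381102 m
RLR: c = (6 − d² + 2cos(α−β) + 2d(sin α − sin β))/8 = -1.001362, |c| > 1 → infeasible
LRL: c = (6 − d² + 2cos(α−β) − 2d(sin α − sin β))/8 = 0.996729; p = 2π − arccos c = 6.202286 rad; φ = atan2(cos β − cos α, d + sin α − sin β) = 0.655399 rad; t = (φ − α + p/2) mod 2π = 5.129509 rad, q = (β − α − t + p) mod 2π = 3.716951 rad → L = 3.19·(5.129509 + 6.202286 + 3.716951) = 3.19·15.048745 = 48.005496 m
Shortest: LSL with L = 8.950914 m ≈ 8.9509 m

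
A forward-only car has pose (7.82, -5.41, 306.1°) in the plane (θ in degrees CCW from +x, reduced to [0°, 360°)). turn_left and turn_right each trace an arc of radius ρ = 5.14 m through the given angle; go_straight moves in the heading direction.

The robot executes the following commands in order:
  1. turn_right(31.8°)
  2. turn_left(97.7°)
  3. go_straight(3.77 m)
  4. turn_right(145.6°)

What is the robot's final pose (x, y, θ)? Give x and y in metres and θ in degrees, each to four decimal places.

set_pose: (x, y, θ) = (7.8200, -5.4100, 306.1000°), ρ = 5.14
turn_right(31.8°): centre at ρ to the right, rotate −31.8° → (8.7925, -8.0531, 274.3000°)
turn_left(97.7°): centre at ρ to the left, rotate +97.7° → (14.9867, -12.6954, 372.0000° ≡ 12.0000°)
go_straight(3.77): x += 3.77·cos θ, y += 3.77·sin θ → (18.6743, -11.9115, 12.0000°)
turn_right(145.6°): centre at ρ to the right, rotate −145.6° → (23.4652, -20.4839, -133.6000° ≡ 226.4000°)

(23.4652, -20.4839, 226.4000°)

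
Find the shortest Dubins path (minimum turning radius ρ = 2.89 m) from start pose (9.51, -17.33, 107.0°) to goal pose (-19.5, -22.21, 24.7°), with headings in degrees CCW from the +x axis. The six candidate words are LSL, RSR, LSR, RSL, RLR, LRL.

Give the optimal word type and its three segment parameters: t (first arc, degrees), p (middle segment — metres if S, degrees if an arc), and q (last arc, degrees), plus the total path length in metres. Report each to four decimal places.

LSR: t = 100.7868°, p = 25.2565 m, q = 183.0868°, L = 39.5751 m

Let ψ = atan2(Δy, Δx) = atan2(-4.88, -29.01) = -170.4512° be the start→goal bearing.
Normalize: d = |goal − start| / ρ = 29.417588/2.89 = 10.179096, α = (θ_start − ψ) mod 360° = 277.4512° = 4.842437 rad, β = (θ_goal − ψ) mod 360° = 195.1512° = 3.406031 rad.
Common terms: sin α = -0.991556, cos α = 0.129682, sin β = -0.261368, cos β = -0.965239, cos(α−β) = 0.133986, d² = 103.614001. Work in radians in the unit-radius frame; every candidate has L = ρ·(t + p + q).
LSL: p² = 2 + d² − 2cos(α−β) + 2d(sin α − sin β) = 90.480720; p = √p² = 9.512135; φ = atan2(cos β − cos α, d + sin α − sin β) = -0.115364 rad; t = (φ − α) mod 2π = 1.325384 rad, q = (β − φ) mod 2π = 3.521395 rad → L = 2.89·(1.325384 + 9.512135 + 3.521395) = 2.89·14.358915 = 41.497264 m
RSR: p² = 2 + d² − 2cos(α−β) + 2d(sin β − sin α) = 120.211338; p = √p² = 10.964093; φ = atan2(cos α − cos β, d − sin α + sin β) = 0.100031 rad; t = (α − φ) mod 2π = 4.742406 rad, q = (φ − β) mod 2π = 2.977185 rad → L = 2.89·(4.742406 + 10.964093 + 2.977185) = 2.89·18.683684 = 53.995848 m
LSR: p² = d² − 2 + 2cos(α−β) + 2d(sin α + sin β) = 76.374722; p = √p² = 8.739263; φ = atan2(−cos α − cos β, d + sin α + sin β) − atan2(−2, p) = 0.318314 rad; t = (φ − α) mod 2π = 1.759062 rad, q = (φ − β) mod 2π = 3.195467 rad → L = 2.89·(1.759062 + 8.739263 + 3.195467) = 2.89·13.693792 = 39.575060 m
RSL: p² = d² − 2 + 2cos(α−β) − 2d(sin α + sin β) = 127.389225; p = √p² = 11.286684; φ = atan2(cos α + cos β, d − sin α − sin β) − atan2(2, p) = -0.248339 rad; t = (α − φ) mod 2π = 5.090776 rad, q = (β − φ) mod 2π = 3.654370 rad → L = 2.89·(5.090776 + 11.286684 + 3.654370) = 2.89·20.031830 = 57.891989 m
RLR: c = (6 − d² + 2cos(α−β) + 2d(sin α − sin β))/8 = -14.026417, |c| > 1 → infeasible
LRL: c = (6 − d² + 2cos(α−β) − 2d(sin α − sin β))/8 = -10.310090, |c| > 1 → infeasible
Shortest: LSR with L = 39.575060 m ≈ 39.5751 m
Convert LSR to answer units (arcs ×180/π): t = 1.759062·180/π = 100.7868°, p = ρ·p = 2.89·8.739263 = 25.2565 m, q = 3.195467·180/π = 183.0868°, L = 39.5751 m.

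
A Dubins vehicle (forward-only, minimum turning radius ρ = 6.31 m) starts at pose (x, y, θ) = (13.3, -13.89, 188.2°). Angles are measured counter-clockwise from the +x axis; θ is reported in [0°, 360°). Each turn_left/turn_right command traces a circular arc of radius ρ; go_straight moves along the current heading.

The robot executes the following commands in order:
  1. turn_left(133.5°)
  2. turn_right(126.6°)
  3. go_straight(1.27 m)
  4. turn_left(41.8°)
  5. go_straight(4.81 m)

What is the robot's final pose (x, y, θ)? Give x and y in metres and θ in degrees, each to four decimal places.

set_pose: (x, y, θ) = (13.3000, -13.8900, 188.2000°), ρ = 6.31
turn_left(133.5°): centre at ρ to the left, rotate +133.5° → (10.2892, -25.0874, 321.7000°)
turn_right(126.6°): centre at ρ to the right, rotate −126.6° → (8.0222, -36.1315, 195.1000°)
go_straight(1.27): x += 1.27·cos θ, y += 1.27·sin θ → (6.7960, -36.4623, 195.1000°)
turn_left(41.8°): centre at ρ to the left, rotate +41.8° → (3.1538, -39.1086, 236.9000°)
go_straight(4.81): x += 4.81·cos θ, y += 4.81·sin θ → (0.5270, -43.1380, 236.9000°)

(0.5270, -43.1380, 236.9000°)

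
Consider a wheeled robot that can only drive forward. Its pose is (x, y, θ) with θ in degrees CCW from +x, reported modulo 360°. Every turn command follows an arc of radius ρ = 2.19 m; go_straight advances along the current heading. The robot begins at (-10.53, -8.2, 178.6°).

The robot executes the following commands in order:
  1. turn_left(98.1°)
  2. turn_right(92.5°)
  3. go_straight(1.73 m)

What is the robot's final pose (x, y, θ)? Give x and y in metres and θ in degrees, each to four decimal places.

(-16.4986, -13.2112, 184.2000°)

set_pose: (x, y, θ) = (-10.5300, -8.2000, 178.6000°), ρ = 2.19
turn_left(98.1°): centre at ρ to the left, rotate +98.1° → (-12.7586, -10.6449, 276.7000°)
turn_right(92.5°): centre at ρ to the right, rotate −92.5° → (-14.7732, -13.0845, 184.2000°)
go_straight(1.73): x += 1.73·cos θ, y += 1.73·sin θ → (-16.4986, -13.2112, 184.2000°)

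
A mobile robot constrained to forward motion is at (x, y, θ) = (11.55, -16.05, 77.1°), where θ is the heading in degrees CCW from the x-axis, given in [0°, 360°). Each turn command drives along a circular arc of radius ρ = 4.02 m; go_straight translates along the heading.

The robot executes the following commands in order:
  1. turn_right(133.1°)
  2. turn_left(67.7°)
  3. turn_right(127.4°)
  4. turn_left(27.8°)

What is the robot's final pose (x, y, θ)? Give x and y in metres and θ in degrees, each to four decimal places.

(26.9918, -23.9584, 272.1000°)

set_pose: (x, y, θ) = (11.5500, -16.0500, 77.1000°), ρ = 4.02
turn_right(133.1°): centre at ρ to the right, rotate −133.1° → (18.8013, -14.6995, -56.0000° ≡ 304.0000°)
turn_left(67.7°): centre at ρ to the left, rotate +67.7° → (22.9492, -16.3880, 371.7000° ≡ 11.7000°)
turn_right(127.4°): centre at ρ to the right, rotate −127.4° → (27.3867, -22.0678, -115.7000° ≡ 244.3000°)
turn_left(27.8°): centre at ρ to the left, rotate +27.8° → (26.9918, -23.9584, 272.1000°)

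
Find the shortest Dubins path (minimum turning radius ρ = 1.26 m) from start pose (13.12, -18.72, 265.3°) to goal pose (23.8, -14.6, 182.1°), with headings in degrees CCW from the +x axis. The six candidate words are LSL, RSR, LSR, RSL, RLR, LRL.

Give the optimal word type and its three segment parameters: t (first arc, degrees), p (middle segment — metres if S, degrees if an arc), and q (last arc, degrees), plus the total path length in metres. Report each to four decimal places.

LSL: t = 112.0793°, p = 9.9234 m, q = 164.7207°, L = 16.0106 m

Let ψ = atan2(Δy, Δx) = atan2(4.12, 10.68) = 21.0950° be the start→goal bearing.
Normalize: d = |goal − start| / ρ = 11.447131/1.26 = 9.085024, α = (θ_start − ψ) mod 360° = 244.2050° = 4.262181 rad, β = (θ_goal − ψ) mod 360° = 161.0050° = 2.810067 rad.
Common terms: sin α = -0.900357, cos α = -0.435153, sin β = 0.325486, cos β = -0.945547, cos(α−β) = 0.118404, d² = 82.537667. Work in radians in the unit-radius frame; every candidate has L = ρ·(t + p + q).
LSL: p² = 2 + d² − 2cos(α−β) + 2d(sin α − sin β) = 62.027242; p = √p² = 7.875738; φ = atan2(cos β − cos α, d + sin α − sin β) = -0.064851 rad; t = (φ − α) mod 2π = 1.956153 rad, q = (β − φ) mod 2π = 2.874919 rad → L = 1.26·(1.956153 + 7.875738 + 2.874919) = 1.26·12.706809 = 16.010579 m
RSR: p² = 2 + d² − 2cos(α−β) + 2d(sin β − sin α) = 106.574476; p = √p² = 10.323491; φ = atan2(cos α − cos β, d − sin α + sin β) = 0.049460 rad; t = (α − φ) mod 2π = 4.212721 rad, q = (φ − β) mod 2π = 3.522578 rad → L = 1.26·(4.212721 + 10.323491 + 3.522578) = 1.26·18.058791 = 22.754076 m
LSR: p² = d² − 2 + 2cos(α−β) + 2d(sin α + sin β) = 70.329042; p = √p² = 8.386241; φ = atan2(−cos α − cos β, d + sin α + sin β) − atan2(−2, p) = 0.394953 rad; t = (φ − α) mod 2π = 2.415957 rad, q = (φ − β) mod 2π = 3.868071 rad → L = 1.26·(2.415957 + 8.386241 + 3.868071) = 1.26·14.670269 = 18.484539 m
RSL: p² = d² − 2 + 2cos(α−β) − 2d(sin α + sin β) = 91.219907; p = √p² = 9.550911; φ = atan2(cos α + cos β, d − sin α − sin β) − atan2(2, p) = -0.348391 rad; t = (α − φ) mod 2π = 4.610572 rad, q = (β − φ) mod 2π = 3.158458 rad → L = 1.26·(4.610572 + 9.550911 + 3.158458) = 1.26·17.319942 = 21.823126 m
RLR: c = (6 − d² + 2cos(α−β) + 2d(sin α − sin β))/8 = -12.321810, |c| > 1 → infeasible
LRL: c = (6 − d² + 2cos(α−β) − 2d(sin α − sin β))/8 = -6.753405, |c| > 1 → infeasible
Shortest: LSL with L = 16.010579 m ≈ 16.0106 m
Convert LSL to answer units (arcs ×180/π): t = 1.956153·180/π = 112.0793°, p = ρ·p = 1.26·7.875738 = 9.9234 m, q = 2.874919·180/π = 164.7207°, L = 16.0106 m.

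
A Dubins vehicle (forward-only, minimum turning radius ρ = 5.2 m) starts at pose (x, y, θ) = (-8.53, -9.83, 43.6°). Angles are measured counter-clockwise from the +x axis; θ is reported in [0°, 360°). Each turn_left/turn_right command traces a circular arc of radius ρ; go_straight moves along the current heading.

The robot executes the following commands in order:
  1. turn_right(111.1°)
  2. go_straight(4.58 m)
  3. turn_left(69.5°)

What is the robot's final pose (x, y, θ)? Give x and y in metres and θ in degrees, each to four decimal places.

(6.5985, -19.0440, 2.0000°)

set_pose: (x, y, θ) = (-8.5300, -9.8300, 43.6000°), ρ = 5.2
turn_right(111.1°): centre at ρ to the right, rotate −111.1° → (-0.1398, -11.6057, -67.5000° ≡ 292.5000°)
go_straight(4.58): x += 4.58·cos θ, y += 4.58·sin θ → (1.6129, -15.8371, 292.5000°)
turn_left(69.5°): centre at ρ to the left, rotate +69.5° → (6.5985, -19.0440, 362.0000° ≡ 2.0000°)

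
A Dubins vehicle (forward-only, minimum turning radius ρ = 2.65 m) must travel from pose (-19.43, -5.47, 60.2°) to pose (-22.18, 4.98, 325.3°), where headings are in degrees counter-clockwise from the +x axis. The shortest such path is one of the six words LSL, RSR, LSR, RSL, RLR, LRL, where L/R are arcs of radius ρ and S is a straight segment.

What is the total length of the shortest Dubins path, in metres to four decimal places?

Let ψ = atan2(Δy, Δx) = atan2(10.45, -2.75) = 104.7436° be the start→goal bearing.
Normalize: d = |goal − start| / ρ = 10.805785/2.65 = 4.077655, α = (θ_start − ψ) mod 360° = 315.4564° = 5.505753 rad, β = (θ_goal − ψ) mod 360° = 220.5564° = 3.849436 rad.
Common terms: sin α = -0.701451, cos α = 0.712717, sin β = -0.650197, cos β = -0.759766, cos(α−β) = -0.085417, d² = 16.627269. Work in radians in the unit-radius frame; every candidate has L = ρ·(t + p + q).
LSL: p² = 2 + d² − 2cos(α−β) + 2d(sin α − sin β) = 18.380106; p = √p² = 4.287203; φ = atan2(cos β − cos α, d + sin α − sin β) = -0.350599 rad; t = (φ − α) mod 2π = 0.426833 rad, q = (β − φ) mod 2π = 4.200035 rad → L = 2.65·(0.426833 + 4.287203 + 4.200035) = 2.65·8.914070 = 23.622287 m
RSR: p² = 2 + d² − 2cos(α−β) + 2d(sin β − sin α) = 19.216101; p = √p² = 4.383617; φ = atan2(cos α − cos β, d − sin α + sin β) = 0.342567 rad; t = (α − φ) mod 2π = 5.163187 rad, q = (φ − β) mod 2π = 2.776316 rad → L = 2.65·(5.163187 + 4.383617 + 2.776316) = 2.65·12.323120 = 32.656268 m
LSR: p² = d² − 2 + 2cos(α−β) + 2d(sin α + sin β) = 3.433327; p = √p² = 1.852924; φ = atan2(−cos α − cos β, d + sin α + sin β) − atan2(−2, p) = 0.840810 rad; t = (φ − α) mod 2π = 1.618242 rad, q = (φ − β) mod 2π = 3.274559 rad → L = 2.65·(1.618242 + 1.852924 + 3.274559) = 2.65·6.745724 = 17.876169 m
RSL: p² = d² − 2 + 2cos(α−β) − 2d(sin α + sin β) = 25.479545; p = √p² = 5.047727; φ = atan2(cos α + cos β, d − sin α − sin β) − atan2(2, p) = -0.385907 rad; t = (α − φ) mod 2π = 5.891661 rad, q = (β − φ) mod 2π = 4.235343 rad → L = 2.65·(5.891661 + 5.047727 + 4.235343) = 2.65·15.174731 = 40.213036 m
RLR: c = (6 − d² + 2cos(α−β) + 2d(sin α − sin β))/8 = -1.402013, |c| > 1 → infeasible
LRL: c = (6 − d² + 2cos(α−β) − 2d(sin α − sin β))/8 = -1.297513, |c| > 1 → infeasible
Shortest: LSR with L = 17.876169 m ≈ 17.8762 m

17.8762 m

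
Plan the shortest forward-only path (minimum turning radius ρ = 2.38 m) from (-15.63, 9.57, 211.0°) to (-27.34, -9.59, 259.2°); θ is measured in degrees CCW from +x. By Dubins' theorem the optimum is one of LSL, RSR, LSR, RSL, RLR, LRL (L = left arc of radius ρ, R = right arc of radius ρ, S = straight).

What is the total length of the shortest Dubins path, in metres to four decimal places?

22.5175 m

Let ψ = atan2(Δy, Δx) = atan2(-19.16, -11.71) = -121.4320° be the start→goal bearing.
Normalize: d = |goal − start| / ρ = 22.455060/2.38 = 9.434899, α = (θ_start − ψ) mod 360° = 332.4320° = 5.802033 rad, β = (θ_goal − ψ) mod 360° = 20.6320° = 0.360096 rad.
Common terms: sin α = -0.462801, cos α = 0.886462, sin β = 0.352364, cos β = 0.935863, cos(α−β) = 0.666532, d² = 89.017319. Work in radians in the unit-radius frame; every candidate has L = ρ·(t + p + q).
LSL: p² = 2 + d² − 2cos(α−β) + 2d(sin α − sin β) = 74.302248; p = √p² = 8.619875; φ = atan2(cos β − cos α, d + sin α − sin β) = 0.005731 rad; t = (φ − α) mod 2π = 0.486884 rad, q = (β − φ) mod 2π = 0.354365 rad → L = 2.38·(0.486884 + 8.619875 + 0.354365) = 2.38·9.461124 = 22.517475 m
RSR: p² = 2 + d² − 2cos(α−β) + 2d(sin β − sin α) = 105.066260; p = √p² = 10.250183; φ = atan2(cos α − cos β, d − sin α + sin β) = -0.004820 rad; t = (α − φ) mod 2π = 5.806852 rad, q = (φ − β) mod 2π = 5.918270 rad → L = 2.38·(5.806852 + 10.250183 + 5.918270) = 2.38·21.975305 = 52.301227 m
LSR: p² = d² − 2 + 2cos(α−β) + 2d(sin α + sin β) = 86.266458; p = √p² = 9.287974; φ = atan2(−cos α − cos β, d + sin α + sin β) − atan2(−2, p) = 0.019091 rad; t = (φ − α) mod 2π = 0.500244 rad, q = (φ − β) mod 2π = 5.942181 rad → L = 2.38·(0.500244 + 9.287974 + 5.942181) = 2.38·15.730399 = 37.438349 m
RSL: p² = d² − 2 + 2cos(α−β) − 2d(sin α + sin β) = 90.434310; p = √p² = 9.509696; φ = atan2(cos α + cos β, d − sin α − sin β) − atan2(2, p) = -0.018648 rad; t = (α − φ) mod 2π = 5.820681 rad, q = (β − φ) mod 2π = 0.378744 rad → L = 2.38·(5.820681 + 9.509696 + 0.378744) = 2.38·15.709120 = 37.387707 m
RLR: c = (6 − d² + 2cos(α−β) + 2d(sin α − sin β))/8 = -12.133282, |c| > 1 → infeasible
LRL: c = (6 − d² + 2cos(α−β) − 2d(sin α − sin β))/8 = -8.287781, |c| > 1 → infeasible
Shortest: LSL with L = 22.517475 m ≈ 22.5175 m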